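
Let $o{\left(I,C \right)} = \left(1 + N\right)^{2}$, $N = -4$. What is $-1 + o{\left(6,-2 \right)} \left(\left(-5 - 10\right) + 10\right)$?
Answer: $-46$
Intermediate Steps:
$o{\left(I,C \right)} = 9$ ($o{\left(I,C \right)} = \left(1 - 4\right)^{2} = \left(-3\right)^{2} = 9$)
$-1 + o{\left(6,-2 \right)} \left(\left(-5 - 10\right) + 10\right) = -1 + 9 \left(\left(-5 - 10\right) + 10\right) = -1 + 9 \left(-15 + 10\right) = -1 + 9 \left(-5\right) = -1 - 45 = -46$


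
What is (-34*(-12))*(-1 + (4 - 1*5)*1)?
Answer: -816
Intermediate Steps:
(-34*(-12))*(-1 + (4 - 1*5)*1) = 408*(-1 + (4 - 5)*1) = 408*(-1 - 1*1) = 408*(-1 - 1) = 408*(-2) = -816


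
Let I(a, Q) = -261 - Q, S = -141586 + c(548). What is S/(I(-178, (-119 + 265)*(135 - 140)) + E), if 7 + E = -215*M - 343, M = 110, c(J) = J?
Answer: 141038/23531 ≈ 5.9937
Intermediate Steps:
S = -141038 (S = -141586 + 548 = -141038)
E = -24000 (E = -7 + (-215*110 - 343) = -7 + (-23650 - 343) = -7 - 23993 = -24000)
S/(I(-178, (-119 + 265)*(135 - 140)) + E) = -141038/((-261 - (-119 + 265)*(135 - 140)) - 24000) = -141038/((-261 - 146*(-5)) - 24000) = -141038/((-261 - 1*(-730)) - 24000) = -141038/((-261 + 730) - 24000) = -141038/(469 - 24000) = -141038/(-23531) = -141038*(-1/23531) = 141038/23531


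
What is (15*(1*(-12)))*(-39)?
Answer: 7020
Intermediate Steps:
(15*(1*(-12)))*(-39) = (15*(-12))*(-39) = -180*(-39) = 7020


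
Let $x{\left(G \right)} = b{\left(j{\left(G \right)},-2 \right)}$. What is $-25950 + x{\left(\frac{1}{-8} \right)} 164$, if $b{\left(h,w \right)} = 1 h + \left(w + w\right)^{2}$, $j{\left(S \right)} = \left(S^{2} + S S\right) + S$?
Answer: $- \frac{186731}{8} \approx -23341.0$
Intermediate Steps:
$j{\left(S \right)} = S + 2 S^{2}$ ($j{\left(S \right)} = \left(S^{2} + S^{2}\right) + S = 2 S^{2} + S = S + 2 S^{2}$)
$b{\left(h,w \right)} = h + 4 w^{2}$ ($b{\left(h,w \right)} = h + \left(2 w\right)^{2} = h + 4 w^{2}$)
$x{\left(G \right)} = 16 + G \left(1 + 2 G\right)$ ($x{\left(G \right)} = G \left(1 + 2 G\right) + 4 \left(-2\right)^{2} = G \left(1 + 2 G\right) + 4 \cdot 4 = G \left(1 + 2 G\right) + 16 = 16 + G \left(1 + 2 G\right)$)
$-25950 + x{\left(\frac{1}{-8} \right)} 164 = -25950 + \left(16 + \frac{1 + \frac{2}{-8}}{-8}\right) 164 = -25950 + \left(16 - \frac{1 + 2 \left(- \frac{1}{8}\right)}{8}\right) 164 = -25950 + \left(16 - \frac{1 - \frac{1}{4}}{8}\right) 164 = -25950 + \left(16 - \frac{3}{32}\right) 164 = -25950 + \frac{509}{32} \cdot 164 = -25950 + \frac{20869}{8} = - \frac{186731}{8}$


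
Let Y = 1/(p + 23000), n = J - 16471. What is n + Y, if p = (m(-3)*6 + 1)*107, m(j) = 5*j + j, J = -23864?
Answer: -465909584/11551 ≈ -40335.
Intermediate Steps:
m(j) = 6*j
p = -11449 (p = ((6*(-3))*6 + 1)*107 = (-18*6 + 1)*107 = (-108 + 1)*107 = -107*107 = -11449)
n = -40335 (n = -23864 - 16471 = -40335)
Y = 1/11551 (Y = 1/(-11449 + 23000) = 1/11551 ≈ 8.6573e-5)
n + Y = -40335 + 1/11551 = -465909584/11551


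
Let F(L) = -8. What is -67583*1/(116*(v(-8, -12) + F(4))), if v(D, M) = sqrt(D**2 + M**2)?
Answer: -67583/2088 - 67583*sqrt(13)/4176 ≈ -90.718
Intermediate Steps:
-67583*1/(116*(v(-8, -12) + F(4))) = -67583*1/(116*(sqrt((-8)**2 + (-12)**2) - 8)) = -67583*1/(116*(sqrt(64 + 144) - 8)) = -67583*1/(116*(sqrt(208) - 8)) = -67583*1/(116*(4*sqrt(13) - 8)) = -67583*1/(116*(-8 + 4*sqrt(13))) = -67583/(-928 + 464*sqrt(13))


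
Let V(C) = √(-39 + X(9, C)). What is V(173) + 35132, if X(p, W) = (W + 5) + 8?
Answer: 35132 + 7*√3 ≈ 35144.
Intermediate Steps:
X(p, W) = 13 + W (X(p, W) = (5 + W) + 8 = 13 + W)
V(C) = √(-26 + C) (V(C) = √(-39 + (13 + C)) = √(-26 + C))
V(173) + 35132 = √(-26 + 173) + 35132 = √147 + 35132 = 7*√3 + 35132 = 35132 + 7*√3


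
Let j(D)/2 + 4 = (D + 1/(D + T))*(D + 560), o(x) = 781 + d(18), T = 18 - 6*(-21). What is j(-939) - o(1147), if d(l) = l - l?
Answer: 565224293/795 ≈ 7.1097e+5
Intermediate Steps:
d(l) = 0
T = 144 (T = 18 + 126 = 144)
o(x) = 781 (o(x) = 781 + 0 = 781)
j(D) = -8 + 2*(560 + D)*(D + 1/(144 + D)) (j(D) = -8 + 2*((D + 1/(D + 144))*(D + 560)) = -8 + 2*((D + 1/(144 + D))*(560 + D)) = -8 + 2*((560 + D)*(D + 1/(144 + D))) = -8 + 2*(560 + D)*(D + 1/(144 + D)))
j(-939) - o(1147) = 2*(-16 + (-939)³ + 704*(-939)² + 80637*(-939))/(144 - 939) - 1*781 = 2*(-16 - 827936019 + 704*881721 - 75718143)/(-795) - 781 = 2*(-1/795)*(-16 - 827936019 + 620731584 - 75718143) - 781 = 2*(-1/795)*(-282922594) - 781 = 565845188/795 - 781 = 565224293/795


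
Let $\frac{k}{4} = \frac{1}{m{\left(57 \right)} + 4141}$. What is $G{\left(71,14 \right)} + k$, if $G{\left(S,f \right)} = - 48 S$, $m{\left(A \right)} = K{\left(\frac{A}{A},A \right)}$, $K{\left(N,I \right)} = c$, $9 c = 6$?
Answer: $- \frac{42344388}{12425} \approx -3408.0$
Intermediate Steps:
$c = \frac{2}{3}$ ($c = \frac{1}{9} \cdot 6 = \frac{2}{3} \approx 0.66667$)
$K{\left(N,I \right)} = \frac{2}{3}$
$m{\left(A \right)} = \frac{2}{3}$
$k = \frac{12}{12425}$ ($k = \frac{4}{\frac{2}{3} + 4141} = \frac{4}{\frac{12425}{3}} = 4 \cdot \frac{3}{12425} = \frac{12}{12425} \approx 0.00096579$)
$G{\left(71,14 \right)} + k = \left(-48\right) 71 + \frac{12}{12425} = -3408 + \frac{12}{12425} = - \frac{42344388}{12425}$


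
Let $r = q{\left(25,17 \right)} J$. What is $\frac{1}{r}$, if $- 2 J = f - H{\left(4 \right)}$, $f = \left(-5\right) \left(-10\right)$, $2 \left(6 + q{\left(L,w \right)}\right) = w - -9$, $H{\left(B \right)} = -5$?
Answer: $- \frac{2}{385} \approx -0.0051948$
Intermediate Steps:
$q{\left(L,w \right)} = - \frac{3}{2} + \frac{w}{2}$ ($q{\left(L,w \right)} = -6 + \frac{w - -9}{2} = -6 + \frac{w + 9}{2} = -6 + \frac{9 + w}{2} = -6 + \left(\frac{9}{2} + \frac{w}{2}\right) = - \frac{3}{2} + \frac{w}{2}$)
$f = 50$
$J = - \frac{55}{2}$ ($J = - \frac{50 - -5}{2} = - \frac{50 + 5}{2} = \left(- \frac{1}{2}\right) 55 = - \frac{55}{2} \approx -27.5$)
$r = - \frac{385}{2}$ ($r = \left(- \frac{3}{2} + \frac{1}{2} \cdot 17\right) \left(- \frac{55}{2}\right) = \left(- \frac{3}{2} + \frac{17}{2}\right) \left(- \frac{55}{2}\right) = 7 \left(- \frac{55}{2}\right) = - \frac{385}{2} \approx -192.5$)
$\frac{1}{r} = \frac{1}{- \frac{385}{2}} = - \frac{2}{385}$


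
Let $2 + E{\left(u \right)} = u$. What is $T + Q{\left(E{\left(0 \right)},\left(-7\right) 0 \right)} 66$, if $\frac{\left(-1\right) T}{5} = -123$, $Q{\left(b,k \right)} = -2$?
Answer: $483$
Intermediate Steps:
$E{\left(u \right)} = -2 + u$
$T = 615$ ($T = \left(-5\right) \left(-123\right) = 615$)
$T + Q{\left(E{\left(0 \right)},\left(-7\right) 0 \right)} 66 = 615 - 132 = 483$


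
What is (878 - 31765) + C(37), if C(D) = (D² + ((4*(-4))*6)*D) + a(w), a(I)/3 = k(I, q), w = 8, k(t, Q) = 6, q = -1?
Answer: -33052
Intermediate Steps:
a(I) = 18 (a(I) = 3*6 = 18)
C(D) = 18 + D² - 96*D (C(D) = (D² + ((4*(-4))*6)*D) + 18 = (D² + (-16*6)*D) + 18 = (D² - 96*D) + 18 = 18 + D² - 96*D)
(878 - 31765) + C(37) = (878 - 31765) + (18 + 37² - 96*37) = -30887 + (18 + 1369 - 3552) = -30887 - 2165 = -33052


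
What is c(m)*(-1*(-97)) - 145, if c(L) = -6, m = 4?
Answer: -727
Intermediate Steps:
c(m)*(-1*(-97)) - 145 = -(-6)*(-97) - 145 = -6*97 - 145 = -582 - 145 = -727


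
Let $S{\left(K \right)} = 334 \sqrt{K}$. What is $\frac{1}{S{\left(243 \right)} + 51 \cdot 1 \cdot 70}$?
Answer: $- \frac{595}{2393868} + \frac{167 \sqrt{3}}{797956} \approx 0.00011394$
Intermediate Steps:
$\frac{1}{S{\left(243 \right)} + 51 \cdot 1 \cdot 70} = \frac{1}{334 \sqrt{243} + 51 \cdot 1 \cdot 70} = \frac{1}{334 \cdot 9 \sqrt{3} + 51 \cdot 70} = \frac{1}{3006 \sqrt{3} + 3570} = \frac{1}{3570 + 3006 \sqrt{3}}$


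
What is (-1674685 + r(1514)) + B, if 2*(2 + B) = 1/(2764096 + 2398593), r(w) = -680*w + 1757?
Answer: -27903817776099/10325378 ≈ -2.7024e+6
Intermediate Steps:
r(w) = 1757 - 680*w
B = -20650755/10325378 (B = -2 + 1/(2*(2764096 + 2398593)) = -2 + (½)/5162689 = -2 + (½)*(1/5162689) = -2 + 1/10325378 = -20650755/10325378 ≈ -2.0000)
(-1674685 + r(1514)) + B = (-1674685 + (1757 - 680*1514)) - 20650755/10325378 = (-1674685 + (1757 - 1029520)) - 20650755/10325378 = (-1674685 - 1027763) - 20650755/10325378 = -2702448 - 20650755/10325378 = -27903817776099/10325378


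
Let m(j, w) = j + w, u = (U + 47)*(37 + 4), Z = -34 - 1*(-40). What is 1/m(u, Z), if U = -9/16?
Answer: 16/30559 ≈ 0.00052358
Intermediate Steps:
Z = 6 (Z = -34 + 40 = 6)
U = -9/16 (U = -9*1/16 = -9/16 ≈ -0.56250)
u = 30463/16 (u = (-9/16 + 47)*(37 + 4) = (743/16)*41 = 30463/16 ≈ 1903.9)
1/m(u, Z) = 1/(30463/16 + 6) = 1/(30559/16) = 16/30559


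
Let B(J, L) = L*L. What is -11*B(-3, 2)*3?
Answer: -132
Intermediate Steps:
B(J, L) = L²
-11*B(-3, 2)*3 = -11*2²*3 = -11*4*3 = -44*3 = -132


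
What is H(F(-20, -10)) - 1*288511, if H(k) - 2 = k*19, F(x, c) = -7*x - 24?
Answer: -286305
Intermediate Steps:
F(x, c) = -24 - 7*x
H(k) = 2 + 19*k (H(k) = 2 + k*19 = 2 + 19*k)
H(F(-20, -10)) - 1*288511 = (2 + 19*(-24 - 7*(-20))) - 1*288511 = (2 + 19*(-24 + 140)) - 288511 = (2 + 19*116) - 288511 = (2 + 2204) - 288511 = 2206 - 288511 = -286305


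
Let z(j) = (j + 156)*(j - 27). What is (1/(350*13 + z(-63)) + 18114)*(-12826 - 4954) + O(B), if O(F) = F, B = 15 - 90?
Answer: -61514795156/191 ≈ -3.2207e+8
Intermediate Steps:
B = -75
z(j) = (-27 + j)*(156 + j) (z(j) = (156 + j)*(-27 + j) = (-27 + j)*(156 + j))
(1/(350*13 + z(-63)) + 18114)*(-12826 - 4954) + O(B) = (1/(350*13 + (-4212 + (-63)**2 + 129*(-63))) + 18114)*(-12826 - 4954) - 75 = (1/(4550 + (-4212 + 3969 - 8127)) + 18114)*(-17780) - 75 = (1/(4550 - 8370) + 18114)*(-17780) - 75 = (1/(-3820) + 18114)*(-17780) - 75 = (-1/3820 + 18114)*(-17780) - 75 = (69195479/3820)*(-17780) - 75 = -61514780831/191 - 75 = -61514795156/191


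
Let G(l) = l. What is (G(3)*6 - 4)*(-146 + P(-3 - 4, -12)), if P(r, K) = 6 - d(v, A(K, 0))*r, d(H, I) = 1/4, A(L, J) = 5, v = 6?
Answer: -3871/2 ≈ -1935.5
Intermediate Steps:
d(H, I) = ¼
P(r, K) = 6 - r/4
(G(3)*6 - 4)*(-146 + P(-3 - 4, -12)) = (3*6 - 4)*(-146 + (6 - (-3 - 4)/4)) = (18 - 4)*(-146 + (6 - ¼*(-7))) = 14*(-146 + (6 + 7/4)) = 14*(-146 + 31/4) = 14*(-553/4) = -3871/2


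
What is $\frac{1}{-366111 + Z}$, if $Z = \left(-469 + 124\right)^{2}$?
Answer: $- \frac{1}{247086} \approx -4.0472 \cdot 10^{-6}$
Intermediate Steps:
$Z = 119025$ ($Z = \left(-345\right)^{2} = 119025$)
$\frac{1}{-366111 + Z} = \frac{1}{-366111 + 119025} = \frac{1}{-247086} = - \frac{1}{247086}$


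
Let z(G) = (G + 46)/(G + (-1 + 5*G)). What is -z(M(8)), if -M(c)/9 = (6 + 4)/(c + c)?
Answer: 323/278 ≈ 1.1619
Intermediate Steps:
M(c) = -45/c (M(c) = -9*(6 + 4)/(c + c) = -90/(2*c) = -90*1/(2*c) = -45/c)
z(G) = (46 + G)/(-1 + 6*G)
-z(M(8)) = -(46 - 45/8)/(-1 + 6*(-45/8)) = -323/((-1 - 135/4)*8) = -323/((-139/4)*8) = -(-4)*323/(139*8) = -1*(-323/278) = 323/278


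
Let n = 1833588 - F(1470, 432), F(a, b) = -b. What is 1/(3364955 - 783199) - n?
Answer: -4734992139119/2581756 ≈ -1.8340e+6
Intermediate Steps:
n = 1834020 (n = 1833588 - (-1)*432 = 1833588 - 1*(-432) = 1833588 + 432 = 1834020)
1/(3364955 - 783199) - n = 1/(3364955 - 783199) - 1*1834020 = 1/2581756 - 1834020 = -4734992139119/2581756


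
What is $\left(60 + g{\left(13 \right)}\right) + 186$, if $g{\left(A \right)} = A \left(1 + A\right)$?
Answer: $428$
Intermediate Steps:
$\left(60 + g{\left(13 \right)}\right) + 186 = \left(60 + 13 \left(1 + 13\right)\right) + 186 = \left(60 + 13 \cdot 14\right) + 186 = \left(60 + 182\right) + 186 = 242 + 186 = 428$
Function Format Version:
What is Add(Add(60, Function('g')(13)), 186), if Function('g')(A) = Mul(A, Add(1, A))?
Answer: 428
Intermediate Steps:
Add(Add(60, Function('g')(13)), 186) = Add(Add(60, Mul(13, Add(1, 13))), 186) = Add(Add(60, Mul(13, 14)), 186) = Add(Add(60, 182), 186) = Add(242, 186) = 428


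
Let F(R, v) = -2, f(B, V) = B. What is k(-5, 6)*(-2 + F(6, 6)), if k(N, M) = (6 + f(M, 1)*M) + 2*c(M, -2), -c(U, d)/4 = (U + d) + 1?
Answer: -8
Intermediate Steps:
c(U, d) = -4 - 4*U - 4*d (c(U, d) = -4*((U + d) + 1) = -4*(1 + U + d) = -4 - 4*U - 4*d)
k(N, M) = 14 + M**2 - 8*M (k(N, M) = (6 + M*M) + 2*(-4 - 4*M - 4*(-2)) = (6 + M**2) + 2*(-4 - 4*M + 8) = (6 + M**2) + 2*(4 - 4*M) = (6 + M**2) + (8 - 8*M) = 14 + M**2 - 8*M)
k(-5, 6)*(-2 + F(6, 6)) = (14 + 6**2 - 8*6)*(-2 - 2) = (14 + 36 - 48)*(-4) = 2*(-4) = -8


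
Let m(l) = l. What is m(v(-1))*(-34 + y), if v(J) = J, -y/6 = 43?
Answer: 292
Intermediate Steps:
y = -258 (y = -6*43 = -258)
m(v(-1))*(-34 + y) = -(-34 - 258) = -1*(-292) = 292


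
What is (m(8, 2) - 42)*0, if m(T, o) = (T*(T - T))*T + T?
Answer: 0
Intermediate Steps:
m(T, o) = T (m(T, o) = (T*0)*T + T = 0*T + T = 0 + T = T)
(m(8, 2) - 42)*0 = (8 - 42)*0 = -34*0 = 0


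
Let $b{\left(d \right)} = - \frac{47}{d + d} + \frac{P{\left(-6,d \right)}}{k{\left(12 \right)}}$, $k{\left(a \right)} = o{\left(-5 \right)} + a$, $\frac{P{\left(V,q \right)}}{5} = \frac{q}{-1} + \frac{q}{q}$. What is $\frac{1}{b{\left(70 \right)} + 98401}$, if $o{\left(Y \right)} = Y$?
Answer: $\frac{140}{13769193} \approx 1.0168 \cdot 10^{-5}$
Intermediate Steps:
$P{\left(V,q \right)} = 5 - 5 q$ ($P{\left(V,q \right)} = 5 \left(\frac{q}{-1} + \frac{q}{q}\right) = 5 \left(q \left(-1\right) + 1\right) = 5 \left(- q + 1\right) = 5 \left(1 - q\right) = 5 - 5 q$)
$k{\left(a \right)} = -5 + a$
$b{\left(d \right)} = \frac{5}{7} - \frac{47}{2 d} - \frac{5 d}{7}$ ($b{\left(d \right)} = - \frac{47}{d + d} + \frac{5 - 5 d}{-5 + 12} = - \frac{47}{2 d} + \frac{5 - 5 d}{7} = - 47 \frac{1}{2 d} + \left(5 - 5 d\right) \frac{1}{7} = - \frac{47}{2 d} - \left(- \frac{5}{7} + \frac{5 d}{7}\right) = \frac{5}{7} - \frac{47}{2 d} - \frac{5 d}{7}$)
$\frac{1}{b{\left(70 \right)} + 98401} = \frac{1}{\frac{-329 + 10 \cdot 70 \left(1 - 70\right)}{14 \cdot 70} + 98401} = \frac{1}{\frac{1}{14} \cdot \frac{1}{70} \left(-329 + 10 \cdot 70 \left(1 - 70\right)\right) + 98401} = \frac{1}{\frac{1}{14} \cdot \frac{1}{70} \left(-329 + 10 \cdot 70 \left(-69\right)\right) + 98401} = \frac{1}{\frac{1}{14} \cdot \frac{1}{70} \left(-329 - 48300\right) + 98401} = \frac{1}{\frac{1}{14} \cdot \frac{1}{70} \left(-48629\right) + 98401} = \frac{1}{- \frac{6947}{140} + 98401} = \frac{1}{\frac{13769193}{140}} = \frac{140}{13769193}$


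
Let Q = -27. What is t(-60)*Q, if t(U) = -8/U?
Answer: -18/5 ≈ -3.6000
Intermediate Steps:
t(-60)*Q = -8/(-60)*(-27) = -8*(-1/60)*(-27) = (2/15)*(-27) = -18/5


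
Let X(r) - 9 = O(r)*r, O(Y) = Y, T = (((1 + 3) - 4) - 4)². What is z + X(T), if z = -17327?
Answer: -17062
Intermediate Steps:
T = 16 (T = ((4 - 4) - 4)² = (0 - 4)² = (-4)² = 16)
X(r) = 9 + r² (X(r) = 9 + r*r = 9 + r²)
z + X(T) = -17327 + (9 + 16²) = -17327 + (9 + 256) = -17327 + 265 = -17062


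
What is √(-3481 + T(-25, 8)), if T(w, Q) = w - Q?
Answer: I*√3514 ≈ 59.279*I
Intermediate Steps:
√(-3481 + T(-25, 8)) = √(-3481 + (-25 - 1*8)) = √(-3481 + (-25 - 8)) = √(-3481 - 33) = √(-3514) = I*√3514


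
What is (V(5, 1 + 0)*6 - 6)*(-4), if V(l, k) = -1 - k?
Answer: 72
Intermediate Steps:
(V(5, 1 + 0)*6 - 6)*(-4) = ((-1 - (1 + 0))*6 - 6)*(-4) = ((-1 - 1*1)*6 - 6)*(-4) = ((-1 - 1)*6 - 6)*(-4) = (-2*6 - 6)*(-4) = (-12 - 6)*(-4) = -18*(-4) = 72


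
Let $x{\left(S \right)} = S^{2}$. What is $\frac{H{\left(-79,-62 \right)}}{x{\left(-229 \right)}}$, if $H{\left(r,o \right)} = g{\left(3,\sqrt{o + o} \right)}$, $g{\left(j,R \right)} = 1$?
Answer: $\frac{1}{52441} \approx 1.9069 \cdot 10^{-5}$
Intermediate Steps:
$H{\left(r,o \right)} = 1$
$\frac{H{\left(-79,-62 \right)}}{x{\left(-229 \right)}} = 1 \frac{1}{\left(-229\right)^{2}} = 1 \cdot \frac{1}{52441} = \frac{1}{52441}$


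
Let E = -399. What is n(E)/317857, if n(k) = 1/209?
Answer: 1/66432113 ≈ 1.5053e-8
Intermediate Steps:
n(k) = 1/209
n(E)/317857 = (1/209)/317857 = (1/209)*(1/317857) = 1/66432113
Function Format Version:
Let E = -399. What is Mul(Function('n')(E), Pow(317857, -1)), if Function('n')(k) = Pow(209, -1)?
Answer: Rational(1, 66432113) ≈ 1.5053e-8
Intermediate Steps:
Function('n')(k) = Rational(1, 209)
Mul(Function('n')(E), Pow(317857, -1)) = Mul(Rational(1, 209), Pow(317857, -1)) = Mul(Rational(1, 209), Rational(1, 317857)) = Rational(1, 66432113)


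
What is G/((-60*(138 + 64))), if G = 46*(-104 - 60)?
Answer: 943/1515 ≈ 0.62244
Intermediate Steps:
G = -7544 (G = 46*(-164) = -7544)
G/((-60*(138 + 64))) = -7544*(-1/(60*(138 + 64))) = -7544/((-60*202)) = -7544/(-12120) = -7544*(-1/12120) = 943/1515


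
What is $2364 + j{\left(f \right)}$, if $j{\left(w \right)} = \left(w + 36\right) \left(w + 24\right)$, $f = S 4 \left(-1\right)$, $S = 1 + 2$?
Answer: $2652$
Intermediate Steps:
$S = 3$
$f = -12$ ($f = 3 \cdot 4 \left(-1\right) = 12 \left(-1\right) = -12$)
$j{\left(w \right)} = \left(24 + w\right) \left(36 + w\right)$ ($j{\left(w \right)} = \left(36 + w\right) \left(24 + w\right) = \left(24 + w\right) \left(36 + w\right)$)
$2364 + j{\left(f \right)} = 2364 + \left(864 + \left(-12\right)^{2} + 60 \left(-12\right)\right) = 2364 + \left(864 + 144 - 720\right) = 2364 + 288 = 2652$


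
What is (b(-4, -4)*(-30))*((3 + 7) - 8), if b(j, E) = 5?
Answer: -300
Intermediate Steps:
(b(-4, -4)*(-30))*((3 + 7) - 8) = (5*(-30))*((3 + 7) - 8) = -150*(10 - 8) = -150*2 = -300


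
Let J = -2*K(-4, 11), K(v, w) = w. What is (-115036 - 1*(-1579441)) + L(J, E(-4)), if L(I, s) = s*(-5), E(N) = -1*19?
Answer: 1464500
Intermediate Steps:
E(N) = -19
J = -22 (J = -2*11 = -22)
L(I, s) = -5*s
(-115036 - 1*(-1579441)) + L(J, E(-4)) = (-115036 - 1*(-1579441)) - 5*(-19) = (-115036 + 1579441) + 95 = 1464405 + 95 = 1464500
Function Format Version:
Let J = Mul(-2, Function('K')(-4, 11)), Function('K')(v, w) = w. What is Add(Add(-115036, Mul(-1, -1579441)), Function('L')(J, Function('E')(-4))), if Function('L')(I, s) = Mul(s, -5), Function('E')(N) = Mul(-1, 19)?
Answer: 1464500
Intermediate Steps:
Function('E')(N) = -19
J = -22 (J = Mul(-2, 11) = -22)
Function('L')(I, s) = Mul(-5, s)
Add(Add(-115036, Mul(-1, -1579441)), Function('L')(J, Function('E')(-4))) = Add(Add(-115036, Mul(-1, -1579441)), Mul(-5, -19)) = Add(Add(-115036, 1579441), 95) = Add(1464405, 95) = 1464500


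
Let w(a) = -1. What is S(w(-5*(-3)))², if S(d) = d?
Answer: 1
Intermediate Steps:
S(w(-5*(-3)))² = (-1)² = 1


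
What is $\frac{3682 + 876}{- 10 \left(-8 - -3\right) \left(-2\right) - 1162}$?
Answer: $- \frac{2279}{631} \approx -3.6117$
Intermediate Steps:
$\frac{3682 + 876}{- 10 \left(-8 - -3\right) \left(-2\right) - 1162} = \frac{4558}{- 10 \left(-8 + 3\right) \left(-2\right) - 1162} = \frac{4558}{\left(-10\right) \left(-5\right) \left(-2\right) - 1162} = \frac{4558}{50 \left(-2\right) - 1162} = \frac{4558}{-100 - 1162} = \frac{4558}{-1262} = 4558 \left(- \frac{1}{1262}\right) = - \frac{2279}{631}$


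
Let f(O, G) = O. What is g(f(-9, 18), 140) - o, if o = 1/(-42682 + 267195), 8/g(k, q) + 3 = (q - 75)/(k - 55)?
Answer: -114950913/57699841 ≈ -1.9922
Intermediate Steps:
g(k, q) = 8/(-3 + (-75 + q)/(-55 + k)) (g(k, q) = 8/(-3 + (q - 75)/(k - 55)) = 8/(-3 + (-75 + q)/(-55 + k)))
o = 1/224513 ≈ 4.4541e-6
g(f(-9, 18), 140) - o = 8*(-55 - 9)/(90 + 140 - 3*(-9)) - 1*1/224513 = 8*(-64)/(90 + 140 + 27) - 1/224513 = 8*(-64)/257 - 1/224513 = 8*(1/257)*(-64) - 1/224513 = -512/257 - 1/224513 = -114950913/57699841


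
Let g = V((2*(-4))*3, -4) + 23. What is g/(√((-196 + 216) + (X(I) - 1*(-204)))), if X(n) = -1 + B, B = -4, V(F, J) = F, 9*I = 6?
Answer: -√219/219 ≈ -0.067574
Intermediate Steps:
I = ⅔ (I = (⅑)*6 = ⅔ ≈ 0.66667)
g = -1 (g = (2*(-4))*3 + 23 = -8*3 + 23 = -24 + 23 = -1)
X(n) = -5 (X(n) = -1 - 4 = -5)
g/(√((-196 + 216) + (X(I) - 1*(-204)))) = -1/(√((-196 + 216) + (-5 - 1*(-204)))) = -1/(√(20 + (-5 + 204))) = -1/(√(20 + 199)) = -1/(√219) = -√219/219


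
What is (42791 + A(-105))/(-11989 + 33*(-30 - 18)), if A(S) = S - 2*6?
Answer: -42674/13573 ≈ -3.1440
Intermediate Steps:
A(S) = -12 + S (A(S) = S - 12 = -12 + S)
(42791 + A(-105))/(-11989 + 33*(-30 - 18)) = (42791 + (-12 - 105))/(-11989 + 33*(-30 - 18)) = (42791 - 117)/(-11989 + 33*(-48)) = 42674/(-11989 - 1584) = 42674/(-13573) = 42674*(-1/13573) = -42674/13573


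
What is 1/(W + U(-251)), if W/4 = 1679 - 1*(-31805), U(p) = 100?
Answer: 1/134036 ≈ 7.4607e-6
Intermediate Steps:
W = 133936 (W = 4*(1679 - 1*(-31805)) = 4*(1679 + 31805) = 4*33484 = 133936)
1/(W + U(-251)) = 1/(133936 + 100) = 1/134036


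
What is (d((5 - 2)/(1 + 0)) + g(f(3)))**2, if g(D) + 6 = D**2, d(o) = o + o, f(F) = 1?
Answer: 1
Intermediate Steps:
d(o) = 2*o
g(D) = -6 + D**2
(d((5 - 2)/(1 + 0)) + g(f(3)))**2 = (2*((5 - 2)/(1 + 0)) + (-6 + 1**2))**2 = (2*(3/1) + (-6 + 1))**2 = (2*(3*1) - 5)**2 = (2*3 - 5)**2 = (6 - 5)**2 = 1**2 = 1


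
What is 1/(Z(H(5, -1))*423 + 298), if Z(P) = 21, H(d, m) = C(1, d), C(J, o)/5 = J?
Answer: 1/9181 ≈ 0.00010892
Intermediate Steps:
C(J, o) = 5*J
H(d, m) = 5 (H(d, m) = 5*1 = 5)
1/(Z(H(5, -1))*423 + 298) = 1/(21*423 + 298) = 1/(8883 + 298) = 1/9181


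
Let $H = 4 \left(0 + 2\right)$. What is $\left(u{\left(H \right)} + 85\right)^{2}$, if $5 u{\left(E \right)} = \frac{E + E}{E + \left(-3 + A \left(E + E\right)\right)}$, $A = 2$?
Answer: $\frac{247779081}{34225} \approx 7239.7$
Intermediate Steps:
$H = 8$ ($H = 4 \cdot 2 = 8$)
$u{\left(E \right)} = \frac{2 E}{5 \left(-3 + 5 E\right)}$ ($u{\left(E \right)} = \frac{\left(E + E\right) \frac{1}{E + \left(-3 + 2 \left(E + E\right)\right)}}{5} = \frac{2 E \frac{1}{E + \left(-3 + 2 \cdot 2 E\right)}}{5} = \frac{2 E \frac{1}{E + \left(-3 + 4 E\right)}}{5} = \frac{2 E \frac{1}{-3 + 5 E}}{5} = \frac{2 E}{5 \left(-3 + 5 E\right)}$)
$\left(u{\left(H \right)} + 85\right)^{2} = \left(\frac{2}{5} \cdot 8 \frac{1}{-3 + 5 \cdot 8} + 85\right)^{2} = \left(\frac{2}{5} \cdot 8 \frac{1}{-3 + 40} + 85\right)^{2} = \left(\frac{2}{5} \cdot 8 \cdot \frac{1}{37} + 85\right)^{2} = \left(\frac{16}{185} + 85\right)^{2} = \left(\frac{15741}{185}\right)^{2} = \frac{247779081}{34225}$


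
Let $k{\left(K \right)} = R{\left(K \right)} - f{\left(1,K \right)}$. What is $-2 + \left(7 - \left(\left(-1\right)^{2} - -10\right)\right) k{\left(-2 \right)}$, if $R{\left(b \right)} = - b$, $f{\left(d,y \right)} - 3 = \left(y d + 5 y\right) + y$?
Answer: $-54$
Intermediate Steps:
$f{\left(d,y \right)} = 3 + 6 y + d y$ ($f{\left(d,y \right)} = 3 + \left(\left(y d + 5 y\right) + y\right) = 3 + \left(\left(d y + 5 y\right) + y\right) = 3 + \left(\left(5 y + d y\right) + y\right) = 3 + \left(6 y + d y\right) = 3 + 6 y + d y$)
$k{\left(K \right)} = -3 - 8 K$ ($k{\left(K \right)} = - K - \left(3 + 6 K + 1 K\right) = - K - \left(3 + 6 K + K\right) = - K - \left(3 + 7 K\right) = -3 - 8 K$)
$-2 + \left(7 - \left(\left(-1\right)^{2} - -10\right)\right) k{\left(-2 \right)} = -2 + \left(7 - \left(\left(-1\right)^{2} - -10\right)\right) \left(-3 - -16\right) = -2 + \left(7 - \left(1 + 10\right)\right) \left(-3 + 16\right) = -2 + \left(7 - 11\right) 13 = -2 - 52 = -54$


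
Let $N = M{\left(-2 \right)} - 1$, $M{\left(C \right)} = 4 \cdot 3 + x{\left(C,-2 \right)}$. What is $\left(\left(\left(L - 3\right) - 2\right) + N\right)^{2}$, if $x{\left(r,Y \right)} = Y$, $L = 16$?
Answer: $400$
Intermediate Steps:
$M{\left(C \right)} = 10$ ($M{\left(C \right)} = 4 \cdot 3 - 2 = 12 - 2 = 10$)
$N = 9$ ($N = 10 - 1 = 9$)
$\left(\left(\left(L - 3\right) - 2\right) + N\right)^{2} = \left(\left(\left(16 - 3\right) - 2\right) + 9\right)^{2} = \left(\left(13 - 2\right) + 9\right)^{2} = \left(11 + 9\right)^{2} = 20^{2} = 400$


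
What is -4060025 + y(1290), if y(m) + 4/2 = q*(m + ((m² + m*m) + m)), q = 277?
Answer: 918566033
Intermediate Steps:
y(m) = -2 + 554*m + 554*m² (y(m) = -2 + 277*(m + ((m² + m*m) + m)) = -2 + 277*(m + ((m² + m²) + m)) = -2 + 277*(m + (2*m² + m)) = -2 + 277*(m + (m + 2*m²)) = -2 + 277*(2*m + 2*m²) = -2 + (554*m + 554*m²) = -2 + 554*m + 554*m²)
-4060025 + y(1290) = -4060025 + (-2 + 554*1290 + 554*1290²) = -4060025 + (-2 + 714660 + 554*1664100) = -4060025 + (-2 + 714660 + 921911400) = -4060025 + 922626058 = 918566033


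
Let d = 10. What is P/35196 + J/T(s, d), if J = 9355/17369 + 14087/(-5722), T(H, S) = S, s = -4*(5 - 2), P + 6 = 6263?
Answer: -63636514771/4372461464910 ≈ -0.014554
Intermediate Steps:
P = 6257 (P = -6 + 6263 = 6257)
s = -12 (s = -4*3 = -12)
J = -191147793/99385418 (J = 9355*(1/17369) + 14087*(-1/5722) = 9355/17369 - 14087/5722 = -191147793/99385418 ≈ -1.9233)
P/35196 + J/T(s, d) = 6257/35196 - 191147793/99385418/10 = 6257*(1/35196) - 191147793/99385418*⅒ = 6257/35196 - 191147793/993854180 = -63636514771/4372461464910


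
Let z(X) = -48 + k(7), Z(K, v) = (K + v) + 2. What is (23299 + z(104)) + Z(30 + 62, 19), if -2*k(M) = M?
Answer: 46721/2 ≈ 23361.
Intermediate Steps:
k(M) = -M/2
Z(K, v) = 2 + K + v
z(X) = -103/2 (z(X) = -48 - ½*7 = -48 - 7/2 = -103/2)
(23299 + z(104)) + Z(30 + 62, 19) = (23299 - 103/2) + (2 + (30 + 62) + 19) = 46495/2 + (2 + 92 + 19) = 46495/2 + 113 = 46721/2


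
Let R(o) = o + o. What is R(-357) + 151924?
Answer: 151210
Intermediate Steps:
R(o) = 2*o
R(-357) + 151924 = 2*(-357) + 151924 = -714 + 151924 = 151210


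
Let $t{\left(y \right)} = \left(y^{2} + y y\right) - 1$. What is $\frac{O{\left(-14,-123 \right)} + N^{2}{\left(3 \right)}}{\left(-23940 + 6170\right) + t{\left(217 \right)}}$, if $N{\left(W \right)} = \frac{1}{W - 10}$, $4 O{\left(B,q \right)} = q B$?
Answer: $\frac{42191}{7487886} \approx 0.0056346$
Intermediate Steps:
$O{\left(B,q \right)} = \frac{B q}{4}$ ($O{\left(B,q \right)} = \frac{q B}{4} = \frac{B q}{4}$)
$N{\left(W \right)} = \frac{1}{-10 + W}$
$t{\left(y \right)} = -1 + 2 y^{2}$ ($t{\left(y \right)} = \left(y^{2} + y^{2}\right) - 1 = 2 y^{2} - 1 = -1 + 2 y^{2}$)
$\frac{O{\left(-14,-123 \right)} + N^{2}{\left(3 \right)}}{\left(-23940 + 6170\right) + t{\left(217 \right)}} = \frac{\frac{1}{4} \left(-14\right) \left(-123\right) + \left(\frac{1}{-10 + 3}\right)^{2}}{\left(-23940 + 6170\right) - \left(1 - 2 \cdot 217^{2}\right)} = \frac{\frac{861}{2} + \left(\frac{1}{-7}\right)^{2}}{-17770 + \left(-1 + 2 \cdot 47089\right)} = \frac{\frac{861}{2} + \left(- \frac{1}{7}\right)^{2}}{-17770 + \left(-1 + 94178\right)} = \frac{\frac{861}{2} + \frac{1}{49}}{-17770 + 94177} = \frac{42191}{98 \cdot 76407} = \frac{42191}{98} \cdot \frac{1}{76407} = \frac{42191}{7487886}$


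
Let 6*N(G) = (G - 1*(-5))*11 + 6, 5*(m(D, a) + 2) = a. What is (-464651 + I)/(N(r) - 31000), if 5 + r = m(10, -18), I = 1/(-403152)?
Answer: 936624899765/62507239376 ≈ 14.984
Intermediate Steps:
m(D, a) = -2 + a/5
I = -1/403152 ≈ -2.4805e-6
r = -53/5 (r = -5 + (-2 + (1/5)*(-18)) = -5 + (-2 - 18/5) = -5 - 28/5 = -53/5 ≈ -10.600)
N(G) = 61/6 + 11*G/6 (N(G) = ((G - 1*(-5))*11 + 6)/6 = ((G + 5)*11 + 6)/6 = ((5 + G)*11 + 6)/6 = ((55 + 11*G) + 6)/6 = (61 + 11*G)/6 = 61/6 + 11*G/6)
(-464651 + I)/(N(r) - 31000) = (-464651 - 1/403152)/((61/6 + (11/6)*(-53/5)) - 31000) = -187324979953/(403152*((61/6 - 583/30) - 31000)) = -187324979953/(403152*(-139/15 - 31000)) = -187324979953/(403152*(-465139/15)) = -187324979953/403152*(-15/465139) = 936624899765/62507239376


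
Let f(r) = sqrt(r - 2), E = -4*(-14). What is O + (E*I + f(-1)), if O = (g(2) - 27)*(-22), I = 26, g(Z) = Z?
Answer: 2006 + I*sqrt(3) ≈ 2006.0 + 1.732*I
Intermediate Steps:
E = 56
f(r) = sqrt(-2 + r)
O = 550 (O = (2 - 27)*(-22) = -25*(-22) = 550)
O + (E*I + f(-1)) = 550 + (56*26 + sqrt(-2 - 1)) = 550 + (1456 + sqrt(-3)) = 550 + (1456 + I*sqrt(3)) = 2006 + I*sqrt(3)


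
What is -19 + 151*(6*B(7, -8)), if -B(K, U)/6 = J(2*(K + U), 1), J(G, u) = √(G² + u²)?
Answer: -19 - 5436*√5 ≈ -12174.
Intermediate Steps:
B(K, U) = -6*√(1 + (2*K + 2*U)²) (B(K, U) = -6*√((2*(K + U))² + 1²) = -6*√((2*K + 2*U)² + 1) = -6*√(1 + (2*K + 2*U)²))
-19 + 151*(6*B(7, -8)) = -19 + 151*(6*(-6*√(1 + 4*(7 - 8)²))) = -19 + 151*(6*(-6*√(1 + 4*(-1)²))) = -19 + 151*(6*(-6*√(1 + 4*1))) = -19 + 151*(6*(-6*√(1 + 4))) = -19 + 151*(6*(-6*√5)) = -19 + 151*(-36*√5) = -19 - 5436*√5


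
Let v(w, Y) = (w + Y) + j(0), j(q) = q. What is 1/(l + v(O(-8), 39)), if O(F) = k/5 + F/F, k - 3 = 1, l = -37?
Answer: 5/19 ≈ 0.26316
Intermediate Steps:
k = 4 (k = 3 + 1 = 4)
O(F) = 9/5 (O(F) = 4/5 + F/F = 4*(⅕) + 1 = ⅘ + 1 = 9/5)
v(w, Y) = Y + w (v(w, Y) = (w + Y) + 0 = (Y + w) + 0 = Y + w)
1/(l + v(O(-8), 39)) = 1/(-37 + (39 + 9/5)) = 1/(-37 + 204/5) = 1/(19/5) = 5/19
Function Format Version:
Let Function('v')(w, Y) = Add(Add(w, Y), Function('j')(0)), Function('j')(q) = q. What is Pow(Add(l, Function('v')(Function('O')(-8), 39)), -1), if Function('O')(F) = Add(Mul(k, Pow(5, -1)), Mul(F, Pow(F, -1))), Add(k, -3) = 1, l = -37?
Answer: Rational(5, 19) ≈ 0.26316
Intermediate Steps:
k = 4 (k = Add(3, 1) = 4)
Function('O')(F) = Rational(9, 5) (Function('O')(F) = Add(Mul(4, Pow(5, -1)), Mul(F, Pow(F, -1))) = Add(Mul(4, Rational(1, 5)), 1) = Add(Rational(4, 5), 1) = Rational(9, 5))
Function('v')(w, Y) = Add(Y, w) (Function('v')(w, Y) = Add(Add(w, Y), 0) = Add(Add(Y, w), 0) = Add(Y, w))
Pow(Add(l, Function('v')(Function('O')(-8), 39)), -1) = Pow(Add(-37, Add(39, Rational(9, 5))), -1) = Pow(Add(-37, Rational(204, 5)), -1) = Pow(Rational(19, 5), -1) = Rational(5, 19)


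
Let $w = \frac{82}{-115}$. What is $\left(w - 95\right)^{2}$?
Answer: $\frac{121154049}{13225} \approx 9161.0$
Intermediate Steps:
$w = - \frac{82}{115}$ ($w = 82 \left(- \frac{1}{115}\right) = - \frac{82}{115} \approx -0.71304$)
$\left(w - 95\right)^{2} = \left(- \frac{82}{115} - 95\right)^{2} = \left(- \frac{11007}{115}\right)^{2} = \frac{121154049}{13225}$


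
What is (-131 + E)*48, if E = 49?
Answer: -3936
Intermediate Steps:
(-131 + E)*48 = (-131 + 49)*48 = -82*48 = -3936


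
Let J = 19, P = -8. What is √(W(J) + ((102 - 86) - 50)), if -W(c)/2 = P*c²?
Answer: 3*√638 ≈ 75.776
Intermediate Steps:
W(c) = 16*c² (W(c) = -(-16)*c² = 16*c²)
√(W(J) + ((102 - 86) - 50)) = √(16*19² + ((102 - 86) - 50)) = √(16*361 + (16 - 50)) = √(5776 - 34) = √5742 = 3*√638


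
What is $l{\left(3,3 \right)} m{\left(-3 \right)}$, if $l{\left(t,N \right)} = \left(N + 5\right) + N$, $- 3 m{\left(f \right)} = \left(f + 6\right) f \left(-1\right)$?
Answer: $-33$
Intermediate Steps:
$m{\left(f \right)} = \frac{f \left(6 + f\right)}{3}$ ($m{\left(f \right)} = - \frac{\left(f + 6\right) f \left(-1\right)}{3} = - \frac{\left(6 + f\right) \left(- f\right)}{3} = - \frac{\left(-1\right) f \left(6 + f\right)}{3} = \frac{f \left(6 + f\right)}{3}$)
$l{\left(t,N \right)} = 5 + 2 N$ ($l{\left(t,N \right)} = \left(5 + N\right) + N = 5 + 2 N$)
$l{\left(3,3 \right)} m{\left(-3 \right)} = \left(5 + 2 \cdot 3\right) \frac{1}{3} \left(-3\right) \left(6 - 3\right) = \left(5 + 6\right) \frac{1}{3} \left(-3\right) 3 = 11 \left(-3\right) = -33$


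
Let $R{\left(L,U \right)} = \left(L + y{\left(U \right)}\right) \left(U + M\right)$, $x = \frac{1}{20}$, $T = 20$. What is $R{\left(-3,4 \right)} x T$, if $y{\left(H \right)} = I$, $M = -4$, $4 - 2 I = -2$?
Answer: $0$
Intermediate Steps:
$I = 3$ ($I = 2 - -1 = 2 + 1 = 3$)
$y{\left(H \right)} = 3$
$x = \frac{1}{20} \approx 0.05$
$R{\left(L,U \right)} = \left(-4 + U\right) \left(3 + L\right)$ ($R{\left(L,U \right)} = \left(L + 3\right) \left(U - 4\right) = \left(3 + L\right) \left(-4 + U\right) = \left(-4 + U\right) \left(3 + L\right)$)
$R{\left(-3,4 \right)} x T = \left(-12 - -12 + 3 \cdot 4 - 12\right) \frac{1}{20} \cdot 20 = \left(-12 + 12 + 12 - 12\right) \frac{1}{20} \cdot 20 = 0 \cdot \frac{1}{20} \cdot 20 = 0 \cdot 20 = 0$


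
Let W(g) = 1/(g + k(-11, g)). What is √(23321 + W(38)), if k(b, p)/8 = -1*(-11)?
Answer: √41138258/42 ≈ 152.71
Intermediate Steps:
k(b, p) = 88 (k(b, p) = 8*(-1*(-11)) = 8*11 = 88)
W(g) = 1/(88 + g) (W(g) = 1/(g + 88) = 1/(88 + g))
√(23321 + W(38)) = √(23321 + 1/(88 + 38)) = √(23321 + 1/126) = √(2938447/126) = √41138258/42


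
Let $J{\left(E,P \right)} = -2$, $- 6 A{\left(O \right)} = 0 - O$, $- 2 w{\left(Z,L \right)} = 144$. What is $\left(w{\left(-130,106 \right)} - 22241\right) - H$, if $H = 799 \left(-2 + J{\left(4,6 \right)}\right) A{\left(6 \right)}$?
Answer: $-19117$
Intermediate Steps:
$w{\left(Z,L \right)} = -72$ ($w{\left(Z,L \right)} = \left(- \frac{1}{2}\right) 144 = -72$)
$A{\left(O \right)} = \frac{O}{6}$ ($A{\left(O \right)} = - \frac{0 - O}{6} = - \frac{\left(-1\right) O}{6} = \frac{O}{6}$)
$H = -3196$ ($H = 799 \left(-2 - 2\right) \frac{1}{6} \cdot 6 = 799 \left(\left(-4\right) 1\right) = 799 \left(-4\right) = -3196$)
$\left(w{\left(-130,106 \right)} - 22241\right) - H = \left(-72 - 22241\right) - -3196 = \left(-72 - 22241\right) + 3196 = -22313 + 3196 = -19117$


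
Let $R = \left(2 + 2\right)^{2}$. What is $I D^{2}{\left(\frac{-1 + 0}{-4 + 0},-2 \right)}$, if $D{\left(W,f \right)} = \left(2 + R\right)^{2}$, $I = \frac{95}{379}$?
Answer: $\frac{9972720}{379} \approx 26313.0$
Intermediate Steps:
$I = \frac{95}{379}$ ($I = 95 \cdot \frac{1}{379} = \frac{95}{379} \approx 0.25066$)
$R = 16$ ($R = 4^{2} = 16$)
$D{\left(W,f \right)} = 324$ ($D{\left(W,f \right)} = \left(2 + 16\right)^{2} = 18^{2} = 324$)
$I D^{2}{\left(\frac{-1 + 0}{-4 + 0},-2 \right)} = \frac{95 \cdot 324^{2}}{379} = \frac{95}{379} \cdot 104976 = \frac{9972720}{379}$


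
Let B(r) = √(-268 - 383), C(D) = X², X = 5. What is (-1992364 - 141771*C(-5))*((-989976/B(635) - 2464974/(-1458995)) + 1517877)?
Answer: -12261315704279182371/1458995 - 1827046576888*I*√651/217 ≈ -8.4039e+12 - 2.1482e+11*I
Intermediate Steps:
C(D) = 25 (C(D) = 5² = 25)
B(r) = I*√651 (B(r) = √(-651) = I*√651)
(-1992364 - 141771*C(-5))*((-989976/B(635) - 2464974/(-1458995)) + 1517877) = (-1992364 - 141771*25)*((-989976*(-I*√651/651) - 2464974/(-1458995)) + 1517877) = (-1992364 - 3544275)*((-(-329992)*I*√651/217 - 2464974*(-1/1458995)) + 1517877) = -5536639*((329992*I*√651/217 + 2464974/1458995) + 1517877) = -5536639*((2464974/1458995 + 329992*I*√651/217) + 1517877) = -5536639*(2214577418589/1458995 + 329992*I*√651/217) = -12261315704279182371/1458995 - 1827046576888*I*√651/217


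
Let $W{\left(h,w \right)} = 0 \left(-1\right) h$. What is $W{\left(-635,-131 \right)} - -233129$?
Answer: $233129$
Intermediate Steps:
$W{\left(h,w \right)} = 0$ ($W{\left(h,w \right)} = 0 h = 0$)
$W{\left(-635,-131 \right)} - -233129 = 0 - -233129 = 0 + 233129 = 233129$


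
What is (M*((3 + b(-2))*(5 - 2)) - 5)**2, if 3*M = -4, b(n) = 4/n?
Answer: 81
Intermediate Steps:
M = -4/3 (M = (1/3)*(-4) = -4/3 ≈ -1.3333)
(M*((3 + b(-2))*(5 - 2)) - 5)**2 = (-4*(3 + 4/(-2))*(5 - 2)/3 - 5)**2 = (-4*(3 + 4*(-1/2))*3/3 - 5)**2 = (-4*(3 - 2)*3/3 - 5)**2 = (-4*3/3 - 5)**2 = (-4/3*3 - 5)**2 = (-4 - 5)**2 = (-9)**2 = 81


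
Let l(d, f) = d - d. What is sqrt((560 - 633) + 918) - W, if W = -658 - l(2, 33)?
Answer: 658 + 13*sqrt(5) ≈ 687.07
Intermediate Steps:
l(d, f) = 0
W = -658 (W = -658 - 1*0 = -658 + 0 = -658)
sqrt((560 - 633) + 918) - W = sqrt((560 - 633) + 918) - 1*(-658) = sqrt(-73 + 918) + 658 = sqrt(845) + 658 = 13*sqrt(5) + 658 = 658 + 13*sqrt(5)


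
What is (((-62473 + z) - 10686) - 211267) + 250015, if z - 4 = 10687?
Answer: -23720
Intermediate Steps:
z = 10691 (z = 4 + 10687 = 10691)
(((-62473 + z) - 10686) - 211267) + 250015 = (((-62473 + 10691) - 10686) - 211267) + 250015 = ((-51782 - 10686) - 211267) + 250015 = (-62468 - 211267) + 250015 = -273735 + 250015 = -23720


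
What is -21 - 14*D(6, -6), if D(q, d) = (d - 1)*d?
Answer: -609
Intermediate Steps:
D(q, d) = d*(-1 + d) (D(q, d) = (-1 + d)*d = d*(-1 + d))
-21 - 14*D(6, -6) = -21 - (-84)*(-1 - 6) = -21 - (-84)*(-7) = -21 - 14*42 = -21 - 588 = -609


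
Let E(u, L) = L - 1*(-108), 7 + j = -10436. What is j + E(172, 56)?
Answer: -10279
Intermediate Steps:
j = -10443 (j = -7 - 10436 = -10443)
E(u, L) = 108 + L (E(u, L) = L + 108 = 108 + L)
j + E(172, 56) = -10443 + (108 + 56) = -10443 + 164 = -10279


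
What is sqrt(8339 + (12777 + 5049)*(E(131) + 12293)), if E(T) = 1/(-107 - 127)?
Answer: 4*sqrt(20832308133)/39 ≈ 14803.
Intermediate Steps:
E(T) = -1/234 (E(T) = 1/(-234) = -1/234)
sqrt(8339 + (12777 + 5049)*(E(131) + 12293)) = sqrt(8339 + (12777 + 5049)*(-1/234 + 12293)) = sqrt(8339 + 17826*(2876561/234)) = sqrt(8339 + 8546262731/39) = sqrt(8546587952/39) = 4*sqrt(20832308133)/39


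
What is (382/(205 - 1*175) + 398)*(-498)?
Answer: -1022726/5 ≈ -2.0455e+5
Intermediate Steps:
(382/(205 - 1*175) + 398)*(-498) = (382/(205 - 175) + 398)*(-498) = (382/30 + 398)*(-498) = (382*(1/30) + 398)*(-498) = (191/15 + 398)*(-498) = (6161/15)*(-498) = -1022726/5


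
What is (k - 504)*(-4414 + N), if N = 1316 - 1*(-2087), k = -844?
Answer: 1362828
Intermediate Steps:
N = 3403 (N = 1316 + 2087 = 3403)
(k - 504)*(-4414 + N) = (-844 - 504)*(-4414 + 3403) = -1348*(-1011) = 1362828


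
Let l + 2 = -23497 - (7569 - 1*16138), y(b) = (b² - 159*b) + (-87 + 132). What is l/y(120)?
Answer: 2986/927 ≈ 3.2211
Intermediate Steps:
y(b) = 45 + b² - 159*b (y(b) = (b² - 159*b) + 45 = 45 + b² - 159*b)
l = -14930 (l = -2 + (-23497 - (7569 - 1*16138)) = -2 + (-23497 - (7569 - 16138)) = -2 + (-23497 - 1*(-8569)) = -2 + (-23497 + 8569) = -2 - 14928 = -14930)
l/y(120) = -14930/(45 + 120² - 159*120) = -14930/(45 + 14400 - 19080) = -14930/(-4635) = -14930*(-1/4635) = 2986/927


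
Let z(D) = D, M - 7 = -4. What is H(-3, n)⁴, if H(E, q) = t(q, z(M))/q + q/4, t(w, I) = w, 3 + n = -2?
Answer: 1/256 ≈ 0.0039063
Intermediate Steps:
n = -5 (n = -3 - 2 = -5)
M = 3 (M = 7 - 4 = 3)
H(E, q) = 1 + q/4 (H(E, q) = q/q + q/4 = 1 + q*(¼) = 1 + q/4)
H(-3, n)⁴ = (1 + (¼)*(-5))⁴ = (1 - 5/4)⁴ = (-¼)⁴ = 1/256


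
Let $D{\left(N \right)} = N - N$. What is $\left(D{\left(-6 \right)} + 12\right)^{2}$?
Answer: $144$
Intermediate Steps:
$D{\left(N \right)} = 0$
$\left(D{\left(-6 \right)} + 12\right)^{2} = \left(0 + 12\right)^{2} = 12^{2} = 144$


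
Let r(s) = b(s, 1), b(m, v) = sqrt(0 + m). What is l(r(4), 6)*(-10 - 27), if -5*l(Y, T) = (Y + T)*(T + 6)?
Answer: 3552/5 ≈ 710.40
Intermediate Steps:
b(m, v) = sqrt(m)
r(s) = sqrt(s)
l(Y, T) = -(6 + T)*(T + Y)/5 (l(Y, T) = -(Y + T)*(T + 6)/5 = -(T + Y)*(6 + T)/5 = -(6 + T)*(T + Y)/5)
l(r(4), 6)*(-10 - 27) = (-6/5*6 - 6*sqrt(4)/5 - 1/5*6**2 - 1/5*6*sqrt(4))*(-10 - 27) = (-36/5 - 6/5*2 - 1/5*36 - 1/5*6*2)*(-37) = (-36/5 - 12/5 - 36/5 - 12/5)*(-37) = -96/5*(-37) = 3552/5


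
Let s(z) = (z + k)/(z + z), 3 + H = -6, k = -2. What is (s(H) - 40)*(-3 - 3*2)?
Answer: 709/2 ≈ 354.50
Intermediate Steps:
H = -9 (H = -3 - 6 = -9)
s(z) = (-2 + z)/(2*z) (s(z) = (z - 2)/(z + z) = (-2 + z)/((2*z)) = (-2 + z)*(1/(2*z)) = (-2 + z)/(2*z))
(s(H) - 40)*(-3 - 3*2) = ((½)*(-2 - 9)/(-9) - 40)*(-3 - 3*2) = ((½)*(-⅑)*(-11) - 40)*(-3 - 6) = (11/18 - 40)*(-9) = -709/18*(-9) = 709/2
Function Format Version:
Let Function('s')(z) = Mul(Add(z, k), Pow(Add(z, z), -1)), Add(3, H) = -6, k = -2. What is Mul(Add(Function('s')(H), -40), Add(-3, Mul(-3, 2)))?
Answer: Rational(709, 2) ≈ 354.50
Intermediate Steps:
H = -9 (H = Add(-3, -6) = -9)
Function('s')(z) = Mul(Rational(1, 2), Pow(z, -1), Add(-2, z)) (Function('s')(z) = Mul(Add(z, -2), Pow(Add(z, z), -1)) = Mul(Add(-2, z), Pow(Mul(2, z), -1)) = Mul(Add(-2, z), Mul(Rational(1, 2), Pow(z, -1))) = Mul(Rational(1, 2), Pow(z, -1), Add(-2, z)))
Mul(Add(Function('s')(H), -40), Add(-3, Mul(-3, 2))) = Mul(Add(Mul(Rational(1, 2), Pow(-9, -1), Add(-2, -9)), -40), Add(-3, Mul(-3, 2))) = Mul(Add(Mul(Rational(1, 2), Rational(-1, 9), -11), -40), Add(-3, -6)) = Mul(Add(Rational(11, 18), -40), -9) = Mul(Rational(-709, 18), -9) = Rational(709, 2)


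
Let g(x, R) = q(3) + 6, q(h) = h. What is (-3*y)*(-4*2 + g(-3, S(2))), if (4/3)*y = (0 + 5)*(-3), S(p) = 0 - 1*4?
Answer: 135/4 ≈ 33.750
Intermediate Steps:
S(p) = -4 (S(p) = 0 - 4 = -4)
g(x, R) = 9 (g(x, R) = 3 + 6 = 9)
y = -45/4 (y = 3*((0 + 5)*(-3))/4 = 3*(5*(-3))/4 = (¾)*(-15) = -45/4 ≈ -11.250)
(-3*y)*(-4*2 + g(-3, S(2))) = (-3*(-45/4))*(-4*2 + 9) = 135*(-8 + 9)/4 = (135/4)*1 = 135/4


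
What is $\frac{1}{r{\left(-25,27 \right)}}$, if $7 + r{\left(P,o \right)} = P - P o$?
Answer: $\frac{1}{643} \approx 0.0015552$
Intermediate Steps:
$r{\left(P,o \right)} = -7 + P - P o$ ($r{\left(P,o \right)} = -7 - \left(- P + P o\right) = -7 + P - P o$)
$\frac{1}{r{\left(-25,27 \right)}} = \frac{1}{-7 - 25 - \left(-25\right) 27} = \frac{1}{-7 - 25 + 675} = \frac{1}{643}$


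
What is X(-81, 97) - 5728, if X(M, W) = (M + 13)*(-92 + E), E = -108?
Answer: 7872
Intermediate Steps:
X(M, W) = -2600 - 200*M (X(M, W) = (M + 13)*(-92 - 108) = (13 + M)*(-200) = -2600 - 200*M)
X(-81, 97) - 5728 = (-2600 - 200*(-81)) - 5728 = (-2600 + 16200) - 5728 = 13600 - 5728 = 7872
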